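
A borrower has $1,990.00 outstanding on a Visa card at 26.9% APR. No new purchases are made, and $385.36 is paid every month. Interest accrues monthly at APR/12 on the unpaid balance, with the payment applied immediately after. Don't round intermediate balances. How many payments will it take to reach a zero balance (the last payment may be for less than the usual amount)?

Monthly rate r = 26.9%/12 = 2.24167% = 0.0224167.
Recurrence: B ← B·(1+r) − $385.36.
Month 1: interest $44.61; balance after payment $1,649.25.
Month 2: interest $36.97; balance after payment $1,300.86.
Month 3: interest $29.16; balance after payment $944.66.
Month 4: interest $21.18; balance after payment $580.48.
Month 5: interest $13.01; balance after payment $208.13.
Month 6: interest $4.67; balance after payment $0.00.

6 payments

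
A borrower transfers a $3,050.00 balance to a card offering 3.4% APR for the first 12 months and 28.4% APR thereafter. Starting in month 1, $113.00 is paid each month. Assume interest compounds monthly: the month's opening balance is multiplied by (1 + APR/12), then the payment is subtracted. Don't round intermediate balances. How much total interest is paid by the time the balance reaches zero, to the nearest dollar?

Promo months 1–12 at r₀ = 3.4%/12 = 0.00283333; months 13+ at r₁ = 28.4%/12 = 0.0236667.
After month 12: iterate B ← B·(1+r₀) − $113.00 for 12 months → $1,778.00.
Then at r₁ with $113.00/mo: n₂ = −ln(1 − r₁·B/P)/ln(1+r₁) ≈ 19.91 → 20 more payments.
Total paid = 31·$113.00 + $103.47 = $3,606.47; interest = $3,606.47 − $3,050.00 = $556.47.

$556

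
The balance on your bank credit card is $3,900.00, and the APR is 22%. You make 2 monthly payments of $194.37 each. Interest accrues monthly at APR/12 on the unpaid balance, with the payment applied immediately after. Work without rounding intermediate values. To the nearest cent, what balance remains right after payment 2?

$3,652.01

Monthly rate r = 22%/12 = 1.83333% = 0.0183333.
Each month: B ← B·(1+r) − $194.37.
Month 1: interest $71.50; balance after payment $3,777.13.
Month 2: interest $69.25; balance after payment $3,652.01.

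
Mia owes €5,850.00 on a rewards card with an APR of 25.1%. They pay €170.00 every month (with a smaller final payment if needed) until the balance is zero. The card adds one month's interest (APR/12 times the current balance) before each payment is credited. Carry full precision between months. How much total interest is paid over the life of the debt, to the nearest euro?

€4,598

Monthly rate r = 25.1%/12 = 2.09167% = 0.0209167.
Payoff takes n = ⌈−ln(1 − rB₀/P)/ln(1+r)⌉ = ⌈61.455⌉ = 62 payments; the last is €77.81.
Total paid = 61·€170.00 + €77.81 = €10,447.81.
Total interest = total paid − principal = €10,447.81 − €5,850.00 = €4,597.81.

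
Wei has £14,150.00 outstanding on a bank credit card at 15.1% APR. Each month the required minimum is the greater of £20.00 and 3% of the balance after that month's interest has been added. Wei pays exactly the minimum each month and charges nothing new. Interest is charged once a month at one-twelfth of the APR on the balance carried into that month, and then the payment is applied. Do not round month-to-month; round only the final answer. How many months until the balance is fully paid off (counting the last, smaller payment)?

214 months

Monthly rate r = 15.1%/12 = 1.25833% = 0.0125833.
While 3% of the post-interest balance exceeds £20.00, each month B ← (B·(1+r))·(1 − 0.03), i.e. B shrinks by the factor (1+r)·0.97 = 0.98221.
This holds for months 1–171. Entering month 172 the balance is £656.73; 3% of the post-interest balance is now below £20.00, so the flat £20.00 minimum applies from here.
From month 172 a fixed £20.00 at rate r clears £656.73 in 43 more payments. Total: 171 + 43 = 214 months.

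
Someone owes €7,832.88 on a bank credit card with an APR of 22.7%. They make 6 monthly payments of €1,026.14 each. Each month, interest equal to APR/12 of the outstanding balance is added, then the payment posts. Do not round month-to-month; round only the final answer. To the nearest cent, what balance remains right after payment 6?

€2,309.58

Monthly rate r = 22.7%/12 = 1.89167% = 0.0189167.
Each month: B ← B·(1+r) − €1,026.14.
Month 1: interest €148.17; balance after payment €6,954.91.
Month 2: interest €131.56; balance after payment €6,060.34.
Month 3: interest €114.64; balance after payment €5,148.84.
Month 4: interest €97.40; balance after payment €4,220.10.
Month 5: interest €79.83; balance after payment €3,273.79.
Month 6: interest €61.93; balance after payment €2,309.58.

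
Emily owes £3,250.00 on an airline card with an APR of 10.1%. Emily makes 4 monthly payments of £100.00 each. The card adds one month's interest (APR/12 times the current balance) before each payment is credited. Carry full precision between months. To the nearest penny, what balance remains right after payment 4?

£2,955.73

Monthly rate r = 10.1%/12 = 0.841667% = 0.00841667.
Each month: B ← B·(1+r) − £100.00.
Month 1: interest £27.35; balance after payment £3,177.35.
Month 2: interest £26.74; balance after payment £3,104.10.
Month 3: interest £26.13; balance after payment £3,030.22.
Month 4: interest £25.50; balance after payment £2,955.73.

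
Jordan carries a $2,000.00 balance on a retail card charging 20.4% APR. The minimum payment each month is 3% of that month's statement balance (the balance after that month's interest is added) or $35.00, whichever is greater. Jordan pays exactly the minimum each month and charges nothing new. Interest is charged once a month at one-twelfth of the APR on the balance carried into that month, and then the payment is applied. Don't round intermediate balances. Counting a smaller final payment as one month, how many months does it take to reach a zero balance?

90 months

Monthly rate r = 20.4%/12 = 1.7% = 0.017.
While 3% of the post-interest balance exceeds $35.00, each month B ← (B·(1+r))·(1 − 0.03), i.e. B shrinks by the factor (1+r)·0.97 = 0.98649.
This holds for months 1–41. Entering month 42 the balance is $1,145.07; 3% of the post-interest balance is now below $35.00, so the flat $35.00 minimum applies from here.
From month 42 a fixed $35.00 at rate r clears $1,145.07 in 49 more payments. Total: 41 + 49 = 90 months.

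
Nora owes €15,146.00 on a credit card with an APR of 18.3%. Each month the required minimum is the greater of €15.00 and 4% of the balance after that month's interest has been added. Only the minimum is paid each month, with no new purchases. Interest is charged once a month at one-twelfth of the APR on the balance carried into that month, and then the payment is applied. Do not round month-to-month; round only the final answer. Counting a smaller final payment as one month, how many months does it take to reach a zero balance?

176 months

Monthly rate r = 18.3%/12 = 1.525% = 0.01525.
While 4% of the post-interest balance exceeds €15.00, each month B ← (B·(1+r))·(1 − 0.04), i.e. B shrinks by the factor (1+r)·0.96 = 0.97464.
This holds for months 1–145. Entering month 146 the balance is €365.35; 4% of the post-interest balance is now below €15.00, so the flat €15.00 minimum applies from here.
From month 146 a fixed €15.00 at rate r clears €365.35 in 31 more payments. Total: 145 + 31 = 176 months.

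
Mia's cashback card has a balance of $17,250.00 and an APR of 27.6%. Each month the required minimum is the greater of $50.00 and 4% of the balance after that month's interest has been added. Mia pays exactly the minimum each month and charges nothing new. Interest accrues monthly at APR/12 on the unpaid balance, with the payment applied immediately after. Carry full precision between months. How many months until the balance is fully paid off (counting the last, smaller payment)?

183 months

Monthly rate r = 27.6%/12 = 2.3% = 0.023.
While 4% of the post-interest balance exceeds $50.00, each month B ← (B·(1+r))·(1 − 0.04), i.e. B shrinks by the factor (1+r)·0.96 = 0.98208.
This holds for months 1–147. Entering month 148 the balance is $1,208.87; 4% of the post-interest balance is now below $50.00, so the flat $50.00 minimum applies from here.
From month 148 a fixed $50.00 at rate r clears $1,208.87 in 36 more payments. Total: 147 + 36 = 183 months.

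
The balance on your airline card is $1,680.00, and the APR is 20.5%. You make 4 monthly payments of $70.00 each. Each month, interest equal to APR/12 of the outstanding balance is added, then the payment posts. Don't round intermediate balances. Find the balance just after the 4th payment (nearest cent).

$1,510.52

Monthly rate r = 20.5%/12 = 1.70833% = 0.0170833.
Each month: B ← B·(1+r) − $70.00.
Month 1: interest $28.70; balance after payment $1,638.70.
Month 2: interest $27.99; balance after payment $1,596.69.
Month 3: interest $27.28; balance after payment $1,553.97.
Month 4: interest $26.55; balance after payment $1,510.52.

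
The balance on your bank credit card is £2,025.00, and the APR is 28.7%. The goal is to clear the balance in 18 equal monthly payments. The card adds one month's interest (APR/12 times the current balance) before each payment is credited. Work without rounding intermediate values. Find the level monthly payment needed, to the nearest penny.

Monthly rate r = 28.7%/12 = 2.39167% = 0.0239167.
Level-payment amortization: P = B₀·r / (1 − (1+r)^(−n)) = 2025.00·0.0239167 / (1 − 1.02392^(−18)).
Denominator 1 − (1+r)^(−18) = 0.346512959.
P = 48.4312 / 0.346512959 ≈ 139.77.

£139.77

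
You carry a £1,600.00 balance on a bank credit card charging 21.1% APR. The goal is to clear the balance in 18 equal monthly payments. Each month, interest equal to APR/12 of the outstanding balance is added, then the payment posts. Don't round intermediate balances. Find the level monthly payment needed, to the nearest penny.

Monthly rate r = 21.1%/12 = 1.75833% = 0.0175833.
Level-payment amortization: P = B₀·r / (1 − (1+r)^(−n)) = 1600.00·0.0175833 / (1 − 1.01758^(−18)).
Denominator 1 − (1+r)^(−18) = 0.26929805.
P = 28.1333 / 0.26929805 ≈ 104.47.

£104.47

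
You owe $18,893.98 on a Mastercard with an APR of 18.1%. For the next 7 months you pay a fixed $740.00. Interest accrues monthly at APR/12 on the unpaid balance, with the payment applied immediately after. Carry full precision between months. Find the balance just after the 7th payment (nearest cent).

$15,561.06

Monthly rate r = 18.1%/12 = 1.50833% = 0.0150833.
Each month: B ← B·(1+r) − $740.00.
Month 1: interest $284.98; balance after payment $18,438.96.
Month 2: interest $278.12; balance after payment $17,977.09.
Month 3: interest $271.15; balance after payment $17,508.24.
Month 4: interest $264.08; balance after payment $17,032.32.
Month 5: interest $256.90; balance after payment $16,549.23.
Month 6: interest $249.62; balance after payment $16,058.84.
Month 7: interest $242.22; balance after payment $15,561.06.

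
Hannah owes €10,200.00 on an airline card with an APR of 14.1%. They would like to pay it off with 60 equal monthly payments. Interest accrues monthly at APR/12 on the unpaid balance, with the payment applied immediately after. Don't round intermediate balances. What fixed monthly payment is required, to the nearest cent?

Monthly rate r = 14.1%/12 = 1.175% = 0.01175.
Level-payment amortization: P = B₀·r / (1 − (1+r)^(−n)) = 10200.00·0.01175 / (1 − 1.01175^(−60)).
Denominator 1 − (1+r)^(−60) = 0.503856603.
P = 119.85 / 0.503856603 ≈ 237.87.

€237.87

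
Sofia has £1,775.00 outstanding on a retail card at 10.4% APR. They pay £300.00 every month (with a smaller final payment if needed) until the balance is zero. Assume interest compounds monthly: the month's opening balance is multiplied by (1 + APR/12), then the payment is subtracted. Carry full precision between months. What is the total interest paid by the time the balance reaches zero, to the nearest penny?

£55.13

Monthly rate r = 10.4%/12 = 0.866667% = 0.00866667.
Payoff takes n = ⌈−ln(1 − rB₀/P)/ln(1+r)⌉ = ⌈6.100⌉ = 7 payments; the last is £30.13.
Total paid = 6·£300.00 + £30.13 = £1,830.13.
Total interest = total paid − principal = £1,830.13 − £1,775.00 = £55.13.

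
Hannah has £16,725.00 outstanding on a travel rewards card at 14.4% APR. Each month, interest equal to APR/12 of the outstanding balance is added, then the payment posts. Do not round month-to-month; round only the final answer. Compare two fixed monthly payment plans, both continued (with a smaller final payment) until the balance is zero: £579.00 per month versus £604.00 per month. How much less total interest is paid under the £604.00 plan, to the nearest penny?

Monthly rate r = 14.4%/12 = 1.2% = 0.012.
At £579.00/mo: n = ⌈−ln(1 − rB₀/P)/ln(1+r)⌉ = 36 payments (last £394.64); total interest = total paid − £16,725.00 = £3,934.64.
At £604.00/mo: 34 payments (last £519.47); total interest £3,726.47.
Interest saved = £3,934.64 − £3,726.47 = £208.17.

£208.17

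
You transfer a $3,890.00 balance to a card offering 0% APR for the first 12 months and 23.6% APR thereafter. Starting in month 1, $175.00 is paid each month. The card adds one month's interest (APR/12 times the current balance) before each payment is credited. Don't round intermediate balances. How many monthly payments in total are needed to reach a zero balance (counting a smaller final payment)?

Promo months 1–12 at r₀ = 0%/12 = 0; months 13+ at r₁ = 23.6%/12 = 0.0196667.
After month 12 (no interest yet): B = $3,890.00 − 12·$175.00 = $1,790.00.
Then at r₁ with $175.00/mo: n₂ = −ln(1 − r₁·B/P)/ln(1+r₁) ≈ 11.53 → 12 more payments.

24 months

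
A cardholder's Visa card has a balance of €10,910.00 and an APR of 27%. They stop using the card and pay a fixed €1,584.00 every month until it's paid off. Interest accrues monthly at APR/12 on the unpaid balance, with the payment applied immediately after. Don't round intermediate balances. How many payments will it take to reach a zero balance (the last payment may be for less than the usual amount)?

8 payments

Monthly rate r = 27%/12 = 2.25% = 0.0225.
Recurrence: B ← B·(1+r) − €1,584.00.
Month 1: interest €245.47; balance after payment €9,571.48.
Month 2: interest €215.36; balance after payment €8,202.83.
Closed form: n = −ln(1 − rB₀/P)/ln(1+r) = −ln(0.84503)/ln(1.0225) ≈ 7.568, so the balance reaches zero during payment 8.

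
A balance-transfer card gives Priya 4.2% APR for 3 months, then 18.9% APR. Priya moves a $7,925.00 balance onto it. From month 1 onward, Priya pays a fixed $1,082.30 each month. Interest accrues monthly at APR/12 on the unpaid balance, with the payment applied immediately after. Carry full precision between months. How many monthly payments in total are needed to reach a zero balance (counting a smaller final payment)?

8 months

Promo months 1–3 at r₀ = 4.2%/12 = 0.0035; months 4+ at r₁ = 18.9%/12 = 0.01575.
After month 3: iterate B ← B·(1+r₀) − $1,082.30 for 3 months → $4,750.23.
Then at r₁ with $1,082.30/mo: n₂ = −ln(1 − r₁·B/P)/ln(1+r₁) ≈ 4.58 → 5 more payments.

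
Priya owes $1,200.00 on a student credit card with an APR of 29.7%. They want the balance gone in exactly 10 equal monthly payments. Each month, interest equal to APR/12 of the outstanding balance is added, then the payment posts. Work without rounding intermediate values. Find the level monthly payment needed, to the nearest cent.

Monthly rate r = 29.7%/12 = 2.475% = 0.02475.
Level-payment amortization: P = B₀·r / (1 − (1+r)^(−n)) = 1200.00·0.02475 / (1 − 1.02475^(−10)).
Denominator 1 − (1+r)^(−10) = 0.216893678.
P = 29.7 / 0.216893678 ≈ 136.93.

$136.93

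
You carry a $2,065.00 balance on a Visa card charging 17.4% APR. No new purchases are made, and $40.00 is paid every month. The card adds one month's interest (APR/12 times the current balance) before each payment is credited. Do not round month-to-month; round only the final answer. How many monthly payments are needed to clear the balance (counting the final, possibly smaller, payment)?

96 months

Monthly rate r = 17.4%/12 = 1.45% = 0.0145.
Recurrence: B ← B·(1+r) − $40.00.
Month 1: interest $29.94; balance after payment $2,054.94.
Month 2: interest $29.80; balance after payment $2,044.74.
Closed form: n = −ln(1 − rB₀/P)/ln(1+r) = −ln(0.25144)/ln(1.0145) ≈ 95.900, so the balance reaches zero during payment 96.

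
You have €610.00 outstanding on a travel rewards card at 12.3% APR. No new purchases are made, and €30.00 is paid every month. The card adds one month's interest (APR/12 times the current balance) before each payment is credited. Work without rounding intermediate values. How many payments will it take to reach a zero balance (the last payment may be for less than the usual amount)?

23 months

Monthly rate r = 12.3%/12 = 1.025% = 0.01025.
Recurrence: B ← B·(1+r) − €30.00.
Month 1: interest €6.25; balance after payment €586.25.
Month 2: interest €6.01; balance after payment €562.26.
Closed form: n = −ln(1 − rB₀/P)/ln(1+r) = −ln(0.79158)/ln(1.01025) ≈ 22.919, so the balance reaches zero during payment 23.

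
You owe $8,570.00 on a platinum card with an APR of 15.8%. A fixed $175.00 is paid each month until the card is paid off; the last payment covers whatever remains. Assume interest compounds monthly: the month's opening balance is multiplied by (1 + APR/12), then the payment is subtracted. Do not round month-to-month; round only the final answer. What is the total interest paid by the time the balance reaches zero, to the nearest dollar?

$5,277

Monthly rate r = 15.8%/12 = 1.31667% = 0.0131667.
Payoff takes n = ⌈−ln(1 − rB₀/P)/ln(1+r)⌉ = ⌈79.128⌉ = 80 payments; the last is $22.46.
Total paid = 79·$175.00 + $22.46 = $13,847.46.
Total interest = total paid − principal = $13,847.46 − $8,570.00 = $5,277.46.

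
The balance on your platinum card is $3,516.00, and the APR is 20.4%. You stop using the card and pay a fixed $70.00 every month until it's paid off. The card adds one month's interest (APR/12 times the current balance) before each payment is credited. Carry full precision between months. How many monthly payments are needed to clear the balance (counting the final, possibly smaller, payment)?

115 months

Monthly rate r = 20.4%/12 = 1.7% = 0.017.
Recurrence: B ← B·(1+r) − $70.00.
Month 1: interest $59.77; balance after payment $3,505.77.
Month 2: interest $59.60; balance after payment $3,495.37.
Closed form: n = −ln(1 − rB₀/P)/ln(1+r) = −ln(0.14611)/ln(1.017) ≈ 114.098, so the balance reaches zero during payment 115.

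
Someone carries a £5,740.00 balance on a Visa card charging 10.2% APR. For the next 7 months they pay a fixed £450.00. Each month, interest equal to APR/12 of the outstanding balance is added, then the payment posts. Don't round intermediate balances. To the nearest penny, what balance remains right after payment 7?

Monthly rate r = 10.2%/12 = 0.85% = 0.0085.
Each month: B ← B·(1+r) − £450.00.
Month 1: interest £48.79; balance after payment £5,338.79.
Month 2: interest £45.38; balance after payment £4,934.17.
Month 3: interest £41.94; balance after payment £4,526.11.
Month 4: interest £38.47; balance after payment £4,114.58.
Month 5: interest £34.97; balance after payment £3,699.56.
Month 6: interest £31.45; balance after payment £3,281.00.
Month 7: interest £27.89; balance after payment £2,858.89.

£2,858.89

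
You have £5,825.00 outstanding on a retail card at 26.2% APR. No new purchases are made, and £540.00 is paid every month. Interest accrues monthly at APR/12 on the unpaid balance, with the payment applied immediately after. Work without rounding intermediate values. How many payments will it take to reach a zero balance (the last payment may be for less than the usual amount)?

13 payments

Monthly rate r = 26.2%/12 = 2.18333% = 0.0218333.
Recurrence: B ← B·(1+r) − £540.00.
Month 1: interest £127.18; balance after payment £5,412.18.
Month 2: interest £118.17; balance after payment £4,990.35.
Closed form: n = −ln(1 − rB₀/P)/ln(1+r) = −ln(0.76448)/ln(1.02183) ≈ 12.434, so the balance reaches zero during payment 13.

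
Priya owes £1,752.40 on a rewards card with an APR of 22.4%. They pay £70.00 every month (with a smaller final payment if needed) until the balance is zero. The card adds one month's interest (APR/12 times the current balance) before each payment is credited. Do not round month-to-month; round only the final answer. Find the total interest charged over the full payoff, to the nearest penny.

£631.39

Monthly rate r = 22.4%/12 = 1.86667% = 0.0186667.
Payoff takes n = ⌈−ln(1 − rB₀/P)/ln(1+r)⌉ = ⌈34.054⌉ = 35 payments; the last is £3.79.
Total paid = 34·£70.00 + £3.79 = £2,383.79.
Total interest = total paid − principal = £2,383.79 − £1,752.40 = £631.39.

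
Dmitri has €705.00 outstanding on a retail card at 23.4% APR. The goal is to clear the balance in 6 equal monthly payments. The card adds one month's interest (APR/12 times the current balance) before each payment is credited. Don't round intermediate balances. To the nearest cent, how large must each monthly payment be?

Monthly rate r = 23.4%/12 = 1.95% = 0.0195.
Level-payment amortization: P = B₀·r / (1 − (1+r)^(−n)) = 705.00·0.0195 / (1 − 1.0195^(−6)).
Denominator 1 − (1+r)^(−6) = 0.109412451.
P = 13.7475 / 0.109412451 ≈ 125.65.

€125.65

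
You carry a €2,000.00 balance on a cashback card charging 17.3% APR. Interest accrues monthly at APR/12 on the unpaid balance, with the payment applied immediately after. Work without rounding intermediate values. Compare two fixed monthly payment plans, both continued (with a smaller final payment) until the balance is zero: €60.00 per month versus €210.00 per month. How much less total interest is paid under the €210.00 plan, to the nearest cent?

€578.55

Monthly rate r = 17.3%/12 = 1.44167% = 0.0144167.
At €60.00/mo: n = ⌈−ln(1 − rB₀/P)/ln(1+r)⌉ = 46 payments (last €45.67); total interest = total paid − €2,000.00 = €745.67.
At €210.00/mo: 11 payments (last €67.12); total interest €167.12.
Interest saved = €745.67 − €167.12 = €578.55.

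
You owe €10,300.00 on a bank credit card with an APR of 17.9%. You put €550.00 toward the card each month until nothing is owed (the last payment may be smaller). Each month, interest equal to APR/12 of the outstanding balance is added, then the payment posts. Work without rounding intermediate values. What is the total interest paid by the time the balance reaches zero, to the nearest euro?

€1,869

Monthly rate r = 17.9%/12 = 1.49167% = 0.0149167.
Payoff takes n = ⌈−ln(1 − rB₀/P)/ln(1+r)⌉ = ⌈22.125⌉ = 23 payments; the last is €69.41.
Total paid = 22·€550.00 + €69.41 = €12,169.41.
Total interest = total paid − principal = €12,169.41 − €10,300.00 = €1,869.41.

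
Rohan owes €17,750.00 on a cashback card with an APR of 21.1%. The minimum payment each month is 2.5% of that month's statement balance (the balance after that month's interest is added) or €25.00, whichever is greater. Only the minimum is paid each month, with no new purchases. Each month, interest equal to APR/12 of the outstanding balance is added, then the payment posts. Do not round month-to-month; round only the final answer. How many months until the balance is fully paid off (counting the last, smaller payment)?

Monthly rate r = 21.1%/12 = 1.75833% = 0.0175833.
While 2.5% of the post-interest balance exceeds €25.00, each month B ← (B·(1+r))·(1 − 0.025), i.e. B shrinks by the factor (1+r)·0.975 = 0.99214.
This holds for months 1–367. Entering month 368 the balance is €981.92; 2.5% of the post-interest balance is now below €25.00, so the flat €25.00 minimum applies from here.
From month 368 a fixed €25.00 at rate r clears €981.92 in 68 more payments. Total: 367 + 68 = 435 months.

435 months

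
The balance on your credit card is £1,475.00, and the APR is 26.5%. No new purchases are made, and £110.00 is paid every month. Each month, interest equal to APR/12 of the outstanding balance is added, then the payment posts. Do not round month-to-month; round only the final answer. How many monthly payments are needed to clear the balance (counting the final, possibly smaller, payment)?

17 months

Monthly rate r = 26.5%/12 = 2.20833% = 0.0220833.
Recurrence: B ← B·(1+r) − £110.00.
Month 1: interest £32.57; balance after payment £1,397.57.
Month 2: interest £30.86; balance after payment £1,318.44.
Closed form: n = −ln(1 − rB₀/P)/ln(1+r) = −ln(0.70388)/ln(1.02208) ≈ 16.076, so the balance reaches zero during payment 17.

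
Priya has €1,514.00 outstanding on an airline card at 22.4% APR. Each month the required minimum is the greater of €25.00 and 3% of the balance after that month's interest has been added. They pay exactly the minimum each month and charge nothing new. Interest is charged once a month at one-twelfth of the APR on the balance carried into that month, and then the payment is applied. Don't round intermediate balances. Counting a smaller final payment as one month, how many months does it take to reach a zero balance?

103 months

Monthly rate r = 22.4%/12 = 1.86667% = 0.0186667.
While 3% of the post-interest balance exceeds €25.00, each month B ← (B·(1+r))·(1 − 0.03), i.e. B shrinks by the factor (1+r)·0.97 = 0.98811.
This holds for months 1–52. Entering month 53 the balance is €812.69; 3% of the post-interest balance is now below €25.00, so the flat €25.00 minimum applies from here.
From month 53 a fixed €25.00 at rate r clears €812.69 in 51 more payments. Total: 52 + 51 = 103 months.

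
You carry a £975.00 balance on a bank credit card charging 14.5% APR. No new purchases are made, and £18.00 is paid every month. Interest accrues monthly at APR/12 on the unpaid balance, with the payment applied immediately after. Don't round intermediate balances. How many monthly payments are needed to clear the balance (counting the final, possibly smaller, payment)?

89 months

Monthly rate r = 14.5%/12 = 1.20833% = 0.0120833.
Recurrence: B ← B·(1+r) − £18.00.
Month 1: interest £11.78; balance after payment £968.78.
Month 2: interest £11.71; balance after payment £962.49.
Closed form: n = −ln(1 − rB₀/P)/ln(1+r) = −ln(0.34549)/ln(1.01208) ≈ 88.486, so the balance reaches zero during payment 89.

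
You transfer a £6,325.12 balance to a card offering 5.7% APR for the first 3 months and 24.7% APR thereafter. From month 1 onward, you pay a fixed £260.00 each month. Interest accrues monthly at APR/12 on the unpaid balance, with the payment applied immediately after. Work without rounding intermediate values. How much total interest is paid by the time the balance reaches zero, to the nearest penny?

Promo months 1–3 at r₀ = 5.7%/12 = 0.00475; months 4+ at r₁ = 24.7%/12 = 0.0205833.
After month 3: iterate B ← B·(1+r₀) − £260.00 for 3 months → £5,631.97.
Then at r₁ with £260.00/mo: n₂ = −ln(1 − r₁·B/P)/ln(1+r₁) ≈ 28.97 → 29 more payments.
Total paid = 31·£260.00 + £253.55 = £8,313.55; interest = £8,313.55 − £6,325.12 = £1,988.43.

£1,988.43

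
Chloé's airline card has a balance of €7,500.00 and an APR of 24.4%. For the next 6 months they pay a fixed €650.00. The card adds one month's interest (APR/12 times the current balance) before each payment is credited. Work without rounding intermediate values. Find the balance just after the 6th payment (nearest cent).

Monthly rate r = 24.4%/12 = 2.03333% = 0.0203333.
Each month: B ← B·(1+r) − €650.00.
Month 1: interest €152.50; balance after payment €7,002.50.
Month 2: interest €142.38; balance after payment €6,494.88.
Month 3: interest €132.06; balance after payment €5,976.95.
Month 4: interest €121.53; balance after payment €5,448.48.
Month 5: interest €110.79; balance after payment €4,909.26.
Month 6: interest €99.82; balance after payment €4,359.09.

€4,359.09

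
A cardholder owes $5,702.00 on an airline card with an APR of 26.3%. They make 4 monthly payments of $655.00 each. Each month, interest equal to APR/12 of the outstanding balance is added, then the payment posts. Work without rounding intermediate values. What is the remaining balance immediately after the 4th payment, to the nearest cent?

Monthly rate r = 26.3%/12 = 2.19167% = 0.0219167.
Each month: B ← B·(1+r) − $655.00.
Month 1: interest $124.97; balance after payment $5,171.97.
Month 2: interest $113.35; balance after payment $4,630.32.
Month 3: interest $101.48; balance after payment $4,076.80.
Month 4: interest $89.35; balance after payment $3,511.15.

$3,511.15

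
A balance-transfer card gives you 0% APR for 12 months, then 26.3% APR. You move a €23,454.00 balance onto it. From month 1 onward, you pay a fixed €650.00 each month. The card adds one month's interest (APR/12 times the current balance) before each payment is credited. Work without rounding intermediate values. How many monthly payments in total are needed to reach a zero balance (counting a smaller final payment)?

47 months

Promo months 1–12 at r₀ = 0%/12 = 0; months 13+ at r₁ = 26.3%/12 = 0.0219167.
After month 12 (no interest yet): B = €23,454.00 − 12·€650.00 = €15,654.00.
Then at r₁ with €650.00/mo: n₂ = −ln(1 − r₁·B/P)/ln(1+r₁) ≈ 34.61 → 35 more payments.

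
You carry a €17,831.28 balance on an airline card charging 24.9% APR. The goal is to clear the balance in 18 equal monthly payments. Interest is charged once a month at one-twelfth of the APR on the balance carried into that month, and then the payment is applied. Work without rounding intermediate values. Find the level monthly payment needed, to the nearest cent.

€1,197.24

Monthly rate r = 24.9%/12 = 2.075% = 0.02075.
Level-payment amortization: P = B₀·r / (1 − (1+r)^(−n)) = 17831.28·0.02075 / (1 − 1.02075^(−18)).
Denominator 1 − (1+r)^(−18) = 0.309043025.
P = 369.999 / 0.309043025 ≈ 1197.24.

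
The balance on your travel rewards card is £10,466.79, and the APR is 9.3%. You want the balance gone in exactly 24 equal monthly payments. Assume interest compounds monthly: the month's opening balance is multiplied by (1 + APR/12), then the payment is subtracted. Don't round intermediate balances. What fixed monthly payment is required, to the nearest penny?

£479.61

Monthly rate r = 9.3%/12 = 0.775% = 0.00775.
Level-payment amortization: P = B₀·r / (1 − (1+r)^(−n)) = 10466.79·0.00775 / (1 − 1.00775^(−24)).
Denominator 1 − (1+r)^(−24) = 0.169130846.
P = 81.1176 / 0.169130846 ≈ 479.61.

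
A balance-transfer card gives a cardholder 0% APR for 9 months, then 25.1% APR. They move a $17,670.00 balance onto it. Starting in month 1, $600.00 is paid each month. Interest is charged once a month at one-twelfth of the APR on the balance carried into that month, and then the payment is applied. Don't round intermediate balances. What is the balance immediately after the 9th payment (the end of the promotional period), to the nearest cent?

$12,270.00

Promo months 1–9 at r₀ = 0%/12 = 0; months 10+ at r₁ = 25.1%/12 = 0.0209167.
After month 9 (no interest yet): B = $17,670.00 − 9·$600.00 = $12,270.00.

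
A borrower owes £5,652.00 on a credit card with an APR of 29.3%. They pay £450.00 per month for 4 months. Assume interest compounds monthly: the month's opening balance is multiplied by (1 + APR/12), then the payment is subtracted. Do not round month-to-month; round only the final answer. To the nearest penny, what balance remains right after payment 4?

Monthly rate r = 29.3%/12 = 2.44167% = 0.0244167.
Each month: B ← B·(1+r) − £450.00.
Month 1: interest £138.00; balance after payment £5,340.00.
Month 2: interest £130.39; balance after payment £5,020.39.
Month 3: interest £122.58; balance after payment £4,692.97.
Month 4: interest £114.59; balance after payment £4,357.56.

£4,357.56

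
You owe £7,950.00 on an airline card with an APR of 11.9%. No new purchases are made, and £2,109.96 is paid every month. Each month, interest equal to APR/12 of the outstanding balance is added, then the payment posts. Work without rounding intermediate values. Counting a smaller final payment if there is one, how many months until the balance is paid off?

4 months

Monthly rate r = 11.9%/12 = 0.991667% = 0.00991667.
Recurrence: B ← B·(1+r) − £2,109.96.
Month 1: interest £78.84; balance after payment £5,918.88.
Month 2: interest £58.70; balance after payment £3,867.61.
Month 3: interest £38.35; balance after payment £1,796.01.
Month 4: interest £17.81; balance after payment £0.00.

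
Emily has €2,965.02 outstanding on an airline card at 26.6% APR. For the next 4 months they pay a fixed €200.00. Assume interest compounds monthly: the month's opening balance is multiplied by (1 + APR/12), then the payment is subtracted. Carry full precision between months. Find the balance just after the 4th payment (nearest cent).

€2,409.79

Monthly rate r = 26.6%/12 = 2.21667% = 0.0221667.
Each month: B ← B·(1+r) − €200.00.
Month 1: interest €65.72; balance after payment €2,830.74.
Month 2: interest €62.75; balance after payment €2,693.49.
Month 3: interest €59.71; balance after payment €2,553.20.
Month 4: interest €56.60; balance after payment €2,409.79.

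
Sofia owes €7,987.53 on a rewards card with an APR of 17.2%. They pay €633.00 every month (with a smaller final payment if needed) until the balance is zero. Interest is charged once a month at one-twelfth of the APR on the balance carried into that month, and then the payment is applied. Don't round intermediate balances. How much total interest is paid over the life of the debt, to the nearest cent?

Monthly rate r = 17.2%/12 = 1.43333% = 0.0143333.
Payoff takes n = ⌈−ln(1 − rB₀/P)/ln(1+r)⌉ = ⌈14.019⌉ = 15 payments; the last is €11.87.
Total paid = 14·€633.00 + €11.87 = €8,873.87.
Total interest = total paid − principal = €8,873.87 − €7,987.53 = €886.34.

€886.34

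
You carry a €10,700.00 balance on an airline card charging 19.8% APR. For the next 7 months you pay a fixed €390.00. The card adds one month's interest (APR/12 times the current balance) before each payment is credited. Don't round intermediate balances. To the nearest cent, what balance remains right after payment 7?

€9,129.82

Monthly rate r = 19.8%/12 = 1.65% = 0.0165.
Each month: B ← B·(1+r) − €390.00.
Month 1: interest €176.55; balance after payment €10,486.55.
Month 2: interest €173.03; balance after payment €10,269.58.
Month 3: interest €169.45; balance after payment €10,049.03.
Month 4: interest €165.81; balance after payment €9,824.84.
Month 5: interest €162.11; balance after payment €9,596.94.
Month 6: interest €158.35; balance after payment €9,365.29.
Month 7: interest €154.53; balance after payment €9,129.82.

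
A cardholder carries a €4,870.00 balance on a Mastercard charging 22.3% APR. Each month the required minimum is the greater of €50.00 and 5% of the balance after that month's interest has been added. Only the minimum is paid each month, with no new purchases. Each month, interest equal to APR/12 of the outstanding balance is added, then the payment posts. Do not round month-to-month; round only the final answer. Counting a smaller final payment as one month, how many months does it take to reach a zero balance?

Monthly rate r = 22.3%/12 = 1.85833% = 0.0185833.
While 5% of the post-interest balance exceeds €50.00, each month B ← (B·(1+r))·(1 − 0.05), i.e. B shrinks by the factor (1+r)·0.95 = 0.96765.
This holds for months 1–49. Entering month 50 the balance is €972.34; 5% of the post-interest balance is now below €50.00, so the flat €50.00 minimum applies from here.
From month 50 a fixed €50.00 at rate r clears €972.34 in 25 more payments. Total: 49 + 25 = 74 months.

74 months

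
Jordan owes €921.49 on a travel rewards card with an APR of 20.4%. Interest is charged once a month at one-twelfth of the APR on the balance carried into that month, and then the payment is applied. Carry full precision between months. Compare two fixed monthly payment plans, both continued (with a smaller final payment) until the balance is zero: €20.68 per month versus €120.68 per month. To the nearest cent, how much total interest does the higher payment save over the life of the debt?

Monthly rate r = 20.4%/12 = 1.7% = 0.017.
At €20.68/mo: n = ⌈−ln(1 − rB₀/P)/ln(1+r)⌉ = 85 payments (last €0.99); total interest = total paid − €921.49 = €816.62.
At €120.68/mo: 9 payments (last €30.15); total interest €74.10.
Interest saved = €816.62 − €74.10 = €742.52.

€742.52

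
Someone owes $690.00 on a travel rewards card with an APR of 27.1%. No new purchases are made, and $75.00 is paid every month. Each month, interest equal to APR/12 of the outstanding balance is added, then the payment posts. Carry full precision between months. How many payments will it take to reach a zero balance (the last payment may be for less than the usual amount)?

Monthly rate r = 27.1%/12 = 2.25833% = 0.0225833.
Recurrence: B ← B·(1+r) − $75.00.
Month 1: interest $15.58; balance after payment $630.58.
Month 2: interest $14.24; balance after payment $569.82.
Closed form: n = −ln(1 − rB₀/P)/ln(1+r) = −ln(0.79223)/ln(1.02258) ≈ 10.429, so the balance reaches zero during payment 11.

11 months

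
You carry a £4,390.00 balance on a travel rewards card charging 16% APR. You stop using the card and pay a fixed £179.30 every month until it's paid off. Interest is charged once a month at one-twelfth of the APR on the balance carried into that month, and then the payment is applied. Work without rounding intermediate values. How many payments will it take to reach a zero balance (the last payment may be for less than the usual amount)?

Monthly rate r = 16%/12 = 1.33333% = 0.0133333.
Recurrence: B ← B·(1+r) − £179.30.
Month 1: interest £58.53; balance after payment £4,269.23.
Month 2: interest £56.92; balance after payment £4,146.86.
Closed form: n = −ln(1 − rB₀/P)/ln(1+r) = −ln(0.67355)/ln(1.01333) ≈ 29.837, so the balance reaches zero during payment 30.

30 months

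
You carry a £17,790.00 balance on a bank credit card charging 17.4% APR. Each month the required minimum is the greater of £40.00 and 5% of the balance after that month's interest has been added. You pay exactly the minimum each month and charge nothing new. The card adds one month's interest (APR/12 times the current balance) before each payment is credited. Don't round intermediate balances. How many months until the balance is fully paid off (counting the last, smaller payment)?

108 months

Monthly rate r = 17.4%/12 = 1.45% = 0.0145.
While 5% of the post-interest balance exceeds £40.00, each month B ← (B·(1+r))·(1 − 0.05), i.e. B shrinks by the factor (1+r)·0.95 = 0.96377.
This holds for months 1–85. Entering month 86 the balance is £772.87; 5% of the post-interest balance is now below £40.00, so the flat £40.00 minimum applies from here.
From month 86 a fixed £40.00 at rate r clears £772.87 in 23 more payments. Total: 85 + 23 = 108 months.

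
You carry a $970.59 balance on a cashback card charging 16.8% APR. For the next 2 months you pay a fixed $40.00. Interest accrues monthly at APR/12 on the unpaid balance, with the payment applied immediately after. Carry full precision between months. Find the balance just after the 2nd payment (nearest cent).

$917.40

Monthly rate r = 16.8%/12 = 1.4% = 0.014.
Each month: B ← B·(1+r) − $40.00.
Month 1: interest $13.59; balance after payment $944.18.
Month 2: interest $13.22; balance after payment $917.40.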